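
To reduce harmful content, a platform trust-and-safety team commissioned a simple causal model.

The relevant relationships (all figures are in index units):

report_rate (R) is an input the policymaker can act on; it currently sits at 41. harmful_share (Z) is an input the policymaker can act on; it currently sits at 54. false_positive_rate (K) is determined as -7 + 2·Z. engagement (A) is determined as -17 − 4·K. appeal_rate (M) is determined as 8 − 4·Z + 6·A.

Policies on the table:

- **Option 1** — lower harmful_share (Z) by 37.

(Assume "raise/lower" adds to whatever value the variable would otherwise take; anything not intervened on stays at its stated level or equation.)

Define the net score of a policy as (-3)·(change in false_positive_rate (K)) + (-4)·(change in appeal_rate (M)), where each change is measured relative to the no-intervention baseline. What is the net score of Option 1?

-7474

Baseline:
  Z = 54
  K = -7 + 2·54 = 101
  A = -17 − 4·101 = -421
  M = 8 − 4·54 + 6·(-421) = -2734
Option 1 (Z − 37):
  Z = 54 − 37 = 17
  K = -7 + 2·17 = 27
  A = -17 − 4·27 = -125
  M = 8 − 4·17 + 6·(-125) = -810
ΔK = 27 − 101 = -74; ΔM = -810 − (-2734) = 1924
Score = (-3)·(-74) + (-4)·1924 = -7474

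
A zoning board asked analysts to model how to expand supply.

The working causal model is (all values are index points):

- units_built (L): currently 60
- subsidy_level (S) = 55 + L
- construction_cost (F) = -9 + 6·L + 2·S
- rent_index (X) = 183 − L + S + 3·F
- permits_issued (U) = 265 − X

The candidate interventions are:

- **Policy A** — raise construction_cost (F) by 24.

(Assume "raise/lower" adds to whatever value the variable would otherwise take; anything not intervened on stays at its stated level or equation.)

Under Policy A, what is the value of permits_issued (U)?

-1788

Policy A (F + 24):
  L = 60
  S = 55 + 60 = 115
  F = -9 + 6·60 + 2·115 (+24 from intervention) = 605
  X = 183 − 60 + 115 + 3·605 = 2053
  U = 265 − 2053 = -1788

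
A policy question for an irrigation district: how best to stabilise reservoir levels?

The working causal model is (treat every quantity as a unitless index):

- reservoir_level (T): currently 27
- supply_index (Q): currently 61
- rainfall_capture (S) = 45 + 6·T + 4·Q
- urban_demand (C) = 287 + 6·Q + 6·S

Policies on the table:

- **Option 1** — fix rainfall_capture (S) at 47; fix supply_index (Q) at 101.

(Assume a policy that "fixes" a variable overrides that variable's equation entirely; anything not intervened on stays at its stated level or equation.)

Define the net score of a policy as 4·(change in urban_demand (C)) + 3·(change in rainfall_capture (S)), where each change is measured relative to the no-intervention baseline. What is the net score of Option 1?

Baseline:
  T = 27
  Q = 61
  S = 45 + 6·27 + 4·61 = 451
  C = 287 + 6·61 + 6·451 = 3359
Option 1 (S := 47, Q := 101):
  T = 27
  Q = 101
  S = 47
  C = 287 + 6·101 + 6·47 = 1175
ΔC = 1175 − 3359 = -2184; ΔS = 47 − 451 = -404
Score = 4·(-2184) + 3·(-404) = -9948

-9948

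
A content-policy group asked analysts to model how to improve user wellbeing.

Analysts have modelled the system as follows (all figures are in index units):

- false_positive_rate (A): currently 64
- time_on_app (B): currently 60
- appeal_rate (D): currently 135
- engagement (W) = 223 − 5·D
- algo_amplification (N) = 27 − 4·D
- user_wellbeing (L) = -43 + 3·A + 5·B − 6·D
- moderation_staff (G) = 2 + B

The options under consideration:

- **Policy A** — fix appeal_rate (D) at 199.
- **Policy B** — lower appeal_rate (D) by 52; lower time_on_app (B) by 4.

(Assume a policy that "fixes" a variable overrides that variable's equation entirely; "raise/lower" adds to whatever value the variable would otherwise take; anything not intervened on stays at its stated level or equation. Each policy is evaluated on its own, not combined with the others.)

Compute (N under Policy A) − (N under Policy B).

Policy A (D := 199):
  D = 199
  N = 27 − 4·199 = -769
Policy B (D − 52, B − 4):
  D = 135 − 52 = 83
  N = 27 − 4·83 = -305
N: -769 − (-305) = -464

-464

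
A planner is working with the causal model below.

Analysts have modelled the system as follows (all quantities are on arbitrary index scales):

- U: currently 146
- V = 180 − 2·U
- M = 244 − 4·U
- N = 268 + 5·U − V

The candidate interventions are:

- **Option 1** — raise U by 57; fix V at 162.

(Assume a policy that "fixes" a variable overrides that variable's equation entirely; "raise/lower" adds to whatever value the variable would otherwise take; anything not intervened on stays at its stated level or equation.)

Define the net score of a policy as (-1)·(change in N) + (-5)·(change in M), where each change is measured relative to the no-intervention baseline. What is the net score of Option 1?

1129

Baseline:
  U = 146
  V = 180 − 2·146 = -112
  M = 244 − 4·146 = -340
  N = 268 + 5·146 − (-112) = 1110
Option 1 (U + 57, V := 162):
  U = 146 + 57 = 203
  V = 162
  M = 244 − 4·203 = -568
  N = 268 + 5·203 − 162 = 1121
ΔN = 1121 − 1110 = 11; ΔM = -568 − (-340) = -228
Score = (-1)·11 + (-5)·(-228) = 1129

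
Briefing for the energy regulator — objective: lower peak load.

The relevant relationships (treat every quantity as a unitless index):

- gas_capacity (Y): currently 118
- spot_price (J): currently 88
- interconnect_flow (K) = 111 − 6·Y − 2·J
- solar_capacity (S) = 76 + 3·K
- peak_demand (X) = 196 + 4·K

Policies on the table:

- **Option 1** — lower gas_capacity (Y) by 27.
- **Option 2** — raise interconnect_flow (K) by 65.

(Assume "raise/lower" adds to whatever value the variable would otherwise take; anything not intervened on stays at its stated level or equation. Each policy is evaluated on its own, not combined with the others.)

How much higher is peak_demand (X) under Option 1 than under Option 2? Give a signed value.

Option 1 (Y − 27):
  Y = 118 − 27 = 91
  J = 88
  K = 111 − 6·91 − 2·88 = -611
  X = 196 + 4·(-611) = -2248
Option 2 (K + 65):
  Y = 118
  J = 88
  K = 111 − 6·118 − 2·88 (+65 from intervention) = -708
  X = 196 + 4·(-708) = -2636
X: -2248 − (-2636) = 388

388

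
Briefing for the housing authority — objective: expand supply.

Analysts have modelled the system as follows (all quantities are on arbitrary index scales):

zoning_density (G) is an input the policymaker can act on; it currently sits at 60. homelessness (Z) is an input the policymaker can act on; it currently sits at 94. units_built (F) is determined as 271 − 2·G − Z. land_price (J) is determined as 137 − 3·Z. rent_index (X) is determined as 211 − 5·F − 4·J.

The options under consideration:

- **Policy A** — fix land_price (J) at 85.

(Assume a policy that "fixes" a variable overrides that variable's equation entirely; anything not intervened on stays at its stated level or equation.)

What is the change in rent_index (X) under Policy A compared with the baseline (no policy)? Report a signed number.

-920

Baseline:
  G = 60
  Z = 94
  F = 271 − 2·60 − 94 = 57
  J = 137 − 3·94 = -145
  X = 211 − 5·57 − 4·(-145) = 506
Policy A (J := 85):
  G = 60
  Z = 94
  F = 271 − 2·60 − 94 = 57
  J = 85
  X = 211 − 5·57 − 4·85 = -414
Change in X: -414 − 506 = -920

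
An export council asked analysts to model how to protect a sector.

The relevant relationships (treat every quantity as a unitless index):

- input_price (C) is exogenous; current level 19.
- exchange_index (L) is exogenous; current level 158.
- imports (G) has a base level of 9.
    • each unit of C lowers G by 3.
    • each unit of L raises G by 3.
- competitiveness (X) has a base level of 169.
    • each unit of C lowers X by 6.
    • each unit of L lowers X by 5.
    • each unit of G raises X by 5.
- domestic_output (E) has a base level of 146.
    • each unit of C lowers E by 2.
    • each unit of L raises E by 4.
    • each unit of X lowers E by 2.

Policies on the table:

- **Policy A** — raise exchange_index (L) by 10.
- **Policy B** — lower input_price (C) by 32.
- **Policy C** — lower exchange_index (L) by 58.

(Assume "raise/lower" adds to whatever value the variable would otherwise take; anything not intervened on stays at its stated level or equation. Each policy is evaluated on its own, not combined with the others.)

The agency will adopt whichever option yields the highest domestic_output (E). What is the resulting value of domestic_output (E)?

Policy A (L + 10):
  C = 19
  L = 158 + 10 = 168
  G = 9 − 3·19 + 3·168 = 456
  X = 169 − 6·19 − 5·168 + 5·456 = 1495
  E = 146 − 2·19 + 4·168 − 2·1495 = -2210
Policy B (C − 32):
  C = 19 − 32 = -13
  L = 158
  G = 9 − 3·(-13) + 3·158 = 522
  X = 169 − 6·(-13) − 5·158 + 5·522 = 2067
  E = 146 − 2·(-13) + 4·158 − 2·2067 = -3330
Policy C (L − 58):
  C = 19
  L = 158 − 58 = 100
  G = 9 − 3·19 + 3·100 = 252
  X = 169 − 6·19 − 5·100 + 5·252 = 815
  E = 146 − 2·19 + 4·100 − 2·815 = -1122
Comparing — Policy A: E=-2210, Policy B: E=-3330, Policy C: E=-1122. Highest is -1122 (Policy C).

-1122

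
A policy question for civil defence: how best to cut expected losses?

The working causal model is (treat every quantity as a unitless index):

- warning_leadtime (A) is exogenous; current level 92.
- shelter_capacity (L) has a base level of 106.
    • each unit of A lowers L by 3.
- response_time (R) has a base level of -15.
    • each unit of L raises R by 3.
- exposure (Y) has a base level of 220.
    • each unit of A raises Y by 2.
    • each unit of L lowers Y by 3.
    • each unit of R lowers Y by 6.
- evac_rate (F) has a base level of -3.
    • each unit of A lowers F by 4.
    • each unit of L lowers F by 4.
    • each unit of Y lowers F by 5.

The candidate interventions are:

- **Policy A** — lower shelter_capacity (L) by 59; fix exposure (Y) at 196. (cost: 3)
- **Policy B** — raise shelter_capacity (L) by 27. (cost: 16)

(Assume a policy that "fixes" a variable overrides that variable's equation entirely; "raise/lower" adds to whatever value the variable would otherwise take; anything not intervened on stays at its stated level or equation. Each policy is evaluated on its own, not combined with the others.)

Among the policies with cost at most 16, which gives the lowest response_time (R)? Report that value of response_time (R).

Policy A (L − 59, Y := 196):
  A = 92
  L = 106 − 3·92 (−59 from intervention) = -229
  R = -15 + 3·(-229) = -702
Policy B (L + 27):
  A = 92
  L = 106 − 3·92 (+27 from intervention) = -143
  R = -15 + 3·(-143) = -444
Comparing — Policy A: R=-702, Policy B: R=-444. Lowest is -702 (Policy A).

-702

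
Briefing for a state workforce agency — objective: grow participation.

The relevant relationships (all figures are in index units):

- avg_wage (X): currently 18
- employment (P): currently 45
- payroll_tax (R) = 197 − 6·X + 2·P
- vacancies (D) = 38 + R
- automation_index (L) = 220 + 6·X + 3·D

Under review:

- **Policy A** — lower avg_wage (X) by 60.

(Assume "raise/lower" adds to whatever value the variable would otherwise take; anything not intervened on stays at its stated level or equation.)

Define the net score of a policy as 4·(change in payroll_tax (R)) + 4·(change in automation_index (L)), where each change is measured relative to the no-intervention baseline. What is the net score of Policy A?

4320

Baseline:
  X = 18
  P = 45
  R = 197 − 6·18 + 2·45 = 179
  D = 38 + 179 = 217
  L = 220 + 6·18 + 3·217 = 979
Policy A (X − 60):
  X = 18 − 60 = -42
  P = 45
  R = 197 − 6·(-42) + 2·45 = 539
  D = 38 + 539 = 577
  L = 220 + 6·(-42) + 3·577 = 1699
ΔR = 539 − 179 = 360; ΔL = 1699 − 979 = 720
Score = 4·360 + 4·720 = 4320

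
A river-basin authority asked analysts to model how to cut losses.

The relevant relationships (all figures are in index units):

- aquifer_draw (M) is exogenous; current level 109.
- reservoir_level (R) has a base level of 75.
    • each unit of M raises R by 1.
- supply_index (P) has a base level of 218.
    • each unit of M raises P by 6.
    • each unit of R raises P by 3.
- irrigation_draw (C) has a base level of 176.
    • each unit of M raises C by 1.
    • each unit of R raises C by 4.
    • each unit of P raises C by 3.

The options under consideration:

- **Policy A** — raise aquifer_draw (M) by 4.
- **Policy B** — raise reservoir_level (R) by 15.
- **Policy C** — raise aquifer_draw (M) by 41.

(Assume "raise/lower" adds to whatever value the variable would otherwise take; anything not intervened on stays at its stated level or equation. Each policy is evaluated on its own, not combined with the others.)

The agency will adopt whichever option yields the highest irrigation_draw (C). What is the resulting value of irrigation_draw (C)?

Policy A (M + 4):
  M = 109 + 4 = 113
  R = 75 + 113 = 188
  P = 218 + 6·113 + 3·188 = 1460
  C = 176 + 113 + 4·188 + 3·1460 = 5421
Policy B (R + 15):
  M = 109
  R = 75 + 109 (+15 from intervention) = 199
  P = 218 + 6·109 + 3·199 = 1469
  C = 176 + 109 + 4·199 + 3·1469 = 5488
Policy C (M + 41):
  M = 109 + 41 = 150
  R = 75 + 150 = 225
  P = 218 + 6·150 + 3·225 = 1793
  C = 176 + 150 + 4·225 + 3·1793 = 6605
Comparing — Policy A: C=5421, Policy B: C=5488, Policy C: C=6605. Highest is 6605 (Policy C).

6605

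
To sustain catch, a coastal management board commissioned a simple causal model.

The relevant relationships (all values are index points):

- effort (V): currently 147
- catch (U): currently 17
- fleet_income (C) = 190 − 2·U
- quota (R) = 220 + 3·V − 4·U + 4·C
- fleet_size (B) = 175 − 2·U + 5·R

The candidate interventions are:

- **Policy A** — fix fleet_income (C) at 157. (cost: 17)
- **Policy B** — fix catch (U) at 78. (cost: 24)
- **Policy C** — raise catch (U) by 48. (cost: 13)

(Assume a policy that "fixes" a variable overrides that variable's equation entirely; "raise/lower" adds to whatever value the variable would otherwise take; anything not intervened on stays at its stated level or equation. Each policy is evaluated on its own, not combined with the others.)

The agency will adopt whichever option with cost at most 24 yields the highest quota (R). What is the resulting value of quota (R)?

Policy A (C := 157):
  V = 147
  U = 17
  C = 157
  R = 220 + 3·147 − 4·17 + 4·157 = 1221
Policy B (U := 78):
  V = 147
  U = 78
  C = 190 − 2·78 = 34
  R = 220 + 3·147 − 4·78 + 4·34 = 485
Policy C (U + 48):
  V = 147
  U = 17 + 48 = 65
  C = 190 − 2·65 = 60
  R = 220 + 3·147 − 4·65 + 4·60 = 641
Comparing — Policy A: R=1221, Policy B: R=485, Policy C: R=641. Highest is 1221 (Policy A).

1221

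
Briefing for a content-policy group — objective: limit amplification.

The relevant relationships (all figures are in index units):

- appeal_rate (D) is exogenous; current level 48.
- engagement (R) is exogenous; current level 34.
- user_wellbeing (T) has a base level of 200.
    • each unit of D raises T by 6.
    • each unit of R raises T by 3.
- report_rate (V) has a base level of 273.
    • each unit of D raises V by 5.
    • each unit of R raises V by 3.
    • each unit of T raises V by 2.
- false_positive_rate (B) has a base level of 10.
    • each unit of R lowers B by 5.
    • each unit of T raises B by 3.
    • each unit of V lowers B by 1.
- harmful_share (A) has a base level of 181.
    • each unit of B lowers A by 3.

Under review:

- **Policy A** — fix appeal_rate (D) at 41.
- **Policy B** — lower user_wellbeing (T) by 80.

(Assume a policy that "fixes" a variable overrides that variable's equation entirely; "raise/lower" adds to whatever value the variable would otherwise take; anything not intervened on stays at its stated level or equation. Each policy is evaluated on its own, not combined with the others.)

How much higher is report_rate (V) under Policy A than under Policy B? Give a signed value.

41

Policy A (D := 41):
  D = 41
  R = 34
  T = 200 + 6·41 + 3·34 = 548
  V = 273 + 5·41 + 3·34 + 2·548 = 1676
Policy B (T − 80):
  D = 48
  R = 34
  T = 200 + 6·48 + 3·34 (−80 from intervention) = 510
  V = 273 + 5·48 + 3·34 + 2·510 = 1635
V: 1676 − 1635 = 41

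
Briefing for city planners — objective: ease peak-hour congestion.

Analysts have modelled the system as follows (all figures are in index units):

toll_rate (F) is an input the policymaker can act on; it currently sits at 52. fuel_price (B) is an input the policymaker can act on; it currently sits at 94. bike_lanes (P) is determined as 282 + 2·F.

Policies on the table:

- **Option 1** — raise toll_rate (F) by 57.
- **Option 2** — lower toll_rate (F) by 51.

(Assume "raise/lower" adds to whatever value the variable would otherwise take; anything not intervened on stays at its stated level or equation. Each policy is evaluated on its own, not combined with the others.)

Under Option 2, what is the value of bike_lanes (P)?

284

Option 2 (F − 51):
  F = 52 − 51 = 1
  P = 282 + 2·1 = 284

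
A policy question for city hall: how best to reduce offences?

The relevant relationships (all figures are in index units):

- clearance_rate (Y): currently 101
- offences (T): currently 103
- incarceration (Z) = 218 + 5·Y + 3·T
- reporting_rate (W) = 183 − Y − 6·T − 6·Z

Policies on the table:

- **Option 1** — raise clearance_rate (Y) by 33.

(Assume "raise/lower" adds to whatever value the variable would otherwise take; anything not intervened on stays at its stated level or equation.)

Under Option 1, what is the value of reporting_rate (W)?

-7751

Option 1 (Y + 33):
  Y = 101 + 33 = 134
  T = 103
  Z = 218 + 5·134 + 3·103 = 1197
  W = 183 − 134 − 6·103 − 6·1197 = -7751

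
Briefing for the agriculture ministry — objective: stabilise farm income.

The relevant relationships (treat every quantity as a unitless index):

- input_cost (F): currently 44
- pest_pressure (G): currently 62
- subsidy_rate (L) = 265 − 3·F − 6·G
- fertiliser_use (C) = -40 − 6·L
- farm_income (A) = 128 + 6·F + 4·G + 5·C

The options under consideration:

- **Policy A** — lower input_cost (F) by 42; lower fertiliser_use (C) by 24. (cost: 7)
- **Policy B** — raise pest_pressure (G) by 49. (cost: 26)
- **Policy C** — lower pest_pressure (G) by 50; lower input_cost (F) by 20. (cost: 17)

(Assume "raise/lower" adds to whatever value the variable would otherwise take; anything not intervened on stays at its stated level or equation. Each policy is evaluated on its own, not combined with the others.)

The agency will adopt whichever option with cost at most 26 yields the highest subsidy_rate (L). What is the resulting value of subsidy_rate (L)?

Policy A (F − 42, C − 24):
  F = 44 − 42 = 2
  G = 62
  L = 265 − 3·2 − 6·62 = -113
Policy B (G + 49):
  F = 44
  G = 62 + 49 = 111
  L = 265 − 3·44 − 6·111 = -533
Policy C (G − 50, F − 20):
  F = 44 − 20 = 24
  G = 62 − 50 = 12
  L = 265 − 3·24 − 6·12 = 121
Comparing — Policy A: L=-113, Policy B: L=-533, Policy C: L=121. Highest is 121 (Policy C).

121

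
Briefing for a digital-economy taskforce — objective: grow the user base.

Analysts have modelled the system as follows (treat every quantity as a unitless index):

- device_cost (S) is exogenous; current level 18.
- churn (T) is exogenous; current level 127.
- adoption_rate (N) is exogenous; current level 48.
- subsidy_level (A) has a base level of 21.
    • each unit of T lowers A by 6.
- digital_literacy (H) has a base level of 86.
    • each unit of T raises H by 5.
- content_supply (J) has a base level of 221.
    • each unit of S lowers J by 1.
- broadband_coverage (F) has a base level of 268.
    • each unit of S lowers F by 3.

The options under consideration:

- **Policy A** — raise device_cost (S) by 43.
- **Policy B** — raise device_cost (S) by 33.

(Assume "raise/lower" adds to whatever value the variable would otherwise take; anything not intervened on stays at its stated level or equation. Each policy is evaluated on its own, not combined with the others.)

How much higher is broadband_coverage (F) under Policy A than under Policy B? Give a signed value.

Policy A (S + 43):
  S = 18 + 43 = 61
  F = 268 − 3·61 = 85
Policy B (S + 33):
  S = 18 + 33 = 51
  F = 268 − 3·51 = 115
F: 85 − 115 = -30

-30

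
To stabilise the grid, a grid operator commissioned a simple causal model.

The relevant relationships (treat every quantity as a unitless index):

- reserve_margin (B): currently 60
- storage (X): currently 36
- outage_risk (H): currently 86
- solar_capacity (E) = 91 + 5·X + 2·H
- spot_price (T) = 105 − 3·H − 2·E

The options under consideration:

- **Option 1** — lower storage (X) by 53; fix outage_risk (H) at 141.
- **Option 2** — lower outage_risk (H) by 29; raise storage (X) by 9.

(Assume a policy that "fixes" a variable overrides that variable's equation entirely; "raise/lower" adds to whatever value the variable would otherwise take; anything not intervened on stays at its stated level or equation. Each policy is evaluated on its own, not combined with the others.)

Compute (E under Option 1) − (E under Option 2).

-142

Option 1 (X − 53, H := 141):
  X = 36 − 53 = -17
  H = 141
  E = 91 + 5·(-17) + 2·141 = 288
Option 2 (H − 29, X + 9):
  X = 36 + 9 = 45
  H = 86 − 29 = 57
  E = 91 + 5·45 + 2·57 = 430
E: 288 − 430 = -142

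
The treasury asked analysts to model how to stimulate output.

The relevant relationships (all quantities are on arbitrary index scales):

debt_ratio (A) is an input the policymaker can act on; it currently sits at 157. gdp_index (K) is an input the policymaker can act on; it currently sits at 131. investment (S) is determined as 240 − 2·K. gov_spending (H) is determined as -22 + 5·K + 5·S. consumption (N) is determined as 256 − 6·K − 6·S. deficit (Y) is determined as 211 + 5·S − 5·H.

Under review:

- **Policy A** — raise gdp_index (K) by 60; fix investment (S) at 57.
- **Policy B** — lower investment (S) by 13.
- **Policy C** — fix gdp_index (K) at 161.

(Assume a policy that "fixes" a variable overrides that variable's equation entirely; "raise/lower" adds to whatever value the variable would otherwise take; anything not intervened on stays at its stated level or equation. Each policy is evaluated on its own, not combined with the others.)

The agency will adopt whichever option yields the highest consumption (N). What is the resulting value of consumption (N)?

-218

Policy A (K + 60, S := 57):
  K = 131 + 60 = 191
  S = 57
  N = 256 − 6·191 − 6·57 = -1232
Policy B (S − 13):
  K = 131
  S = 240 − 2·131 (−13 from intervention) = -35
  N = 256 − 6·131 − 6·(-35) = -320
Policy C (K := 161):
  K = 161
  S = 240 − 2·161 = -82
  N = 256 − 6·161 − 6·(-82) = -218
Comparing — Policy A: N=-1232, Policy B: N=-320, Policy C: N=-218. Highest is -218 (Policy C).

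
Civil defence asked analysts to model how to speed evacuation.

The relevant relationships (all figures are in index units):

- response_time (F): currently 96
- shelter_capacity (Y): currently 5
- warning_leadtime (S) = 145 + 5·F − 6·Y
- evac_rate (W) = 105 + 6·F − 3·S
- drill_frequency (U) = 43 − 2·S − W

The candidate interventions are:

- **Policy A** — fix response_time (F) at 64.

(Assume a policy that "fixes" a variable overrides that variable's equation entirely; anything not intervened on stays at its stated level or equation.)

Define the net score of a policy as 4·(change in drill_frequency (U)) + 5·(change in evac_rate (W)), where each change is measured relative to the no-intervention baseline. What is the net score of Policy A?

1568

Baseline:
  F = 96
  Y = 5
  S = 145 + 5·96 − 6·5 = 595
  W = 105 + 6·96 − 3·595 = -1104
  U = 43 − 2·595 − (-1104) = -43
Policy A (F := 64):
  F = 64
  Y = 5
  S = 145 + 5·64 − 6·5 = 435
  W = 105 + 6·64 − 3·435 = -816
  U = 43 − 2·435 − (-816) = -11
ΔU = -11 − (-43) = 32; ΔW = -816 − (-1104) = 288
Score = 4·32 + 5·288 = 1568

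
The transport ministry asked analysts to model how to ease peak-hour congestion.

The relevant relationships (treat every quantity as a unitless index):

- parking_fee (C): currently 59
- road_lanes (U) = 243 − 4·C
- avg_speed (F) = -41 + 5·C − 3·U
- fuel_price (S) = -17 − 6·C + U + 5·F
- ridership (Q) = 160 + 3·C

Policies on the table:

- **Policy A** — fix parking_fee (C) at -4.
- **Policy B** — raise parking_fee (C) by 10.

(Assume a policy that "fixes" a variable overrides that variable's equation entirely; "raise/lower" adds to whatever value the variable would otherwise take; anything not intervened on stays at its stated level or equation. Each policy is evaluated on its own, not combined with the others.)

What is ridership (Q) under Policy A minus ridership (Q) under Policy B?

Policy A (C := -4):
  C = -4
  Q = 160 + 3·(-4) = 148
Policy B (C + 10):
  C = 59 + 10 = 69
  Q = 160 + 3·69 = 367
Q: 148 − 367 = -219

-219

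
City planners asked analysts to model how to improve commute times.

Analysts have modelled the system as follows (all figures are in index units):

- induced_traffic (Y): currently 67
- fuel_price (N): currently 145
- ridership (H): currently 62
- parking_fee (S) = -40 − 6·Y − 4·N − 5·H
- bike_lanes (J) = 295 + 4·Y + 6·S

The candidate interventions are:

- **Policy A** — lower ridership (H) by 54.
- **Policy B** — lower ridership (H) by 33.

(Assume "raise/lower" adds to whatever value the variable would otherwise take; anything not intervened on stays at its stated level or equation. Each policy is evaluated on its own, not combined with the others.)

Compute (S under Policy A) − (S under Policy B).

Policy A (H − 54):
  Y = 67
  N = 145
  H = 62 − 54 = 8
  S = -40 − 6·67 − 4·145 − 5·8 = -1062
Policy B (H − 33):
  Y = 67
  N = 145
  H = 62 − 33 = 29
  S = -40 − 6·67 − 4·145 − 5·29 = -1167
S: -1062 − (-1167) = 105

105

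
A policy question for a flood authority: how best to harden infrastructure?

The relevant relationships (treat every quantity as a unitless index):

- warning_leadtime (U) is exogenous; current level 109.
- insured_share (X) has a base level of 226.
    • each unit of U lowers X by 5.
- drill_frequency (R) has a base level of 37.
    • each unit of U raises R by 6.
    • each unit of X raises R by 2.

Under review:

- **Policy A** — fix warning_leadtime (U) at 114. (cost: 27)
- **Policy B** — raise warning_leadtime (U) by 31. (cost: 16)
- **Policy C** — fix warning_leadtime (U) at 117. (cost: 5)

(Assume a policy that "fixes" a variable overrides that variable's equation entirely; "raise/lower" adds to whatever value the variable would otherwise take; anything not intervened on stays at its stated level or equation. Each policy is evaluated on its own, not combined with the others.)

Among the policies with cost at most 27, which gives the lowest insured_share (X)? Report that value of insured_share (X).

Policy A (U := 114):
  U = 114
  X = 226 − 5·114 = -344
Policy B (U + 31):
  U = 109 + 31 = 140
  X = 226 − 5·140 = -474
Policy C (U := 117):
  U = 117
  X = 226 − 5·117 = -359
Comparing — Policy A: X=-344, Policy B: X=-474, Policy C: X=-359. Lowest is -474 (Policy B).

-474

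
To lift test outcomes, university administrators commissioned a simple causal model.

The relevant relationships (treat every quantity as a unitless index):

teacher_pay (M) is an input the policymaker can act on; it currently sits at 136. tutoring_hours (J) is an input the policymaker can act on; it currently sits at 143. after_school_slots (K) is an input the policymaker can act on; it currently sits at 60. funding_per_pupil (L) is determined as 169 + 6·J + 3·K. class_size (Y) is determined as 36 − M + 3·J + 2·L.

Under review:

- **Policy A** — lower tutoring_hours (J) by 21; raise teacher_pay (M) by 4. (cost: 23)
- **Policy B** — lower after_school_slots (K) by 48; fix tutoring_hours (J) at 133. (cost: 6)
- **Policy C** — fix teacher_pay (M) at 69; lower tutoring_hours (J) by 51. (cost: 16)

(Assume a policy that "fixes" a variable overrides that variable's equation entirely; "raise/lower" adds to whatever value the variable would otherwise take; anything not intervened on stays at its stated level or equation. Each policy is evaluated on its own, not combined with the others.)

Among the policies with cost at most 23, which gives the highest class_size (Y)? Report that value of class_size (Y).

Policy A (J − 21, M + 4):
  M = 136 + 4 = 140
  J = 143 − 21 = 122
  K = 60
  L = 169 + 6·122 + 3·60 = 1081
  Y = 36 − 140 + 3·122 + 2·1081 = 2424
Policy B (K − 48, J := 133):
  M = 136
  J = 133
  K = 60 − 48 = 12
  L = 169 + 6·133 + 3·12 = 1003
  Y = 36 − 136 + 3·133 + 2·1003 = 2305
Policy C (M := 69, J − 51):
  M = 69
  J = 143 − 51 = 92
  K = 60
  L = 169 + 6·92 + 3·60 = 901
  Y = 36 − 69 + 3·92 + 2·901 = 2045
Comparing — Policy A: Y=2424, Policy B: Y=2305, Policy C: Y=2045. Highest is 2424 (Policy A).

2424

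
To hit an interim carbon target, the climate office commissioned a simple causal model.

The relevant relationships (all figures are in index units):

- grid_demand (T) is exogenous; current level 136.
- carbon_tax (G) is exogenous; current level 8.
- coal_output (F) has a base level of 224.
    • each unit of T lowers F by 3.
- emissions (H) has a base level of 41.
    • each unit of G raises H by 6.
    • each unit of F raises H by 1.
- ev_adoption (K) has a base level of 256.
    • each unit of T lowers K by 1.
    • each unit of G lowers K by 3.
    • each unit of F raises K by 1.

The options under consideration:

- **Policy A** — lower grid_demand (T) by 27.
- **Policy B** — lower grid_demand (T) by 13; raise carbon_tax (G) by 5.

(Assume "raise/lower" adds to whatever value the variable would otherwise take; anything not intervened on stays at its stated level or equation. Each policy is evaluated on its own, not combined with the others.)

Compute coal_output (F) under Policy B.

Policy B (T − 13, G + 5):
  T = 136 − 13 = 123
  F = 224 − 3·123 = -145

-145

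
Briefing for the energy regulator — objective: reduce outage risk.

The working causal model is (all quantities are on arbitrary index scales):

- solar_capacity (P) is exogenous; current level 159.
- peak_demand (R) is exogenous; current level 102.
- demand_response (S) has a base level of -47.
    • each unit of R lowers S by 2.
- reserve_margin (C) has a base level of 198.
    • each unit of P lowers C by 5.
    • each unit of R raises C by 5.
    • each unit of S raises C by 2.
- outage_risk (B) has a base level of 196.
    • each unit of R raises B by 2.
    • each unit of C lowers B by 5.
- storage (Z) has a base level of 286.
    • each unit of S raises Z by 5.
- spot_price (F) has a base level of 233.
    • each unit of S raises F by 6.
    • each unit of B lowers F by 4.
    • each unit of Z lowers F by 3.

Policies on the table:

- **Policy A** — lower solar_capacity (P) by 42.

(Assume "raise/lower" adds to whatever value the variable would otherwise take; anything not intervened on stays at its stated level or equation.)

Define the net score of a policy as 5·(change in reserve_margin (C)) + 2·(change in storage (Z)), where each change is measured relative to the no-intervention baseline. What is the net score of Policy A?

1050

Baseline:
  P = 159
  R = 102
  S = -47 − 2·102 = -251
  C = 198 − 5·159 + 5·102 + 2·(-251) = -589
  Z = 286 + 5·(-251) = -969
Policy A (P − 42):
  P = 159 − 42 = 117
  R = 102
  S = -47 − 2·102 = -251
  C = 198 − 5·117 + 5·102 + 2·(-251) = -379
  Z = 286 + 5·(-251) = -969
ΔC = -379 − (-589) = 210; ΔZ = -969 − (-969) = 0
Score = 5·210 + 2·0 = 1050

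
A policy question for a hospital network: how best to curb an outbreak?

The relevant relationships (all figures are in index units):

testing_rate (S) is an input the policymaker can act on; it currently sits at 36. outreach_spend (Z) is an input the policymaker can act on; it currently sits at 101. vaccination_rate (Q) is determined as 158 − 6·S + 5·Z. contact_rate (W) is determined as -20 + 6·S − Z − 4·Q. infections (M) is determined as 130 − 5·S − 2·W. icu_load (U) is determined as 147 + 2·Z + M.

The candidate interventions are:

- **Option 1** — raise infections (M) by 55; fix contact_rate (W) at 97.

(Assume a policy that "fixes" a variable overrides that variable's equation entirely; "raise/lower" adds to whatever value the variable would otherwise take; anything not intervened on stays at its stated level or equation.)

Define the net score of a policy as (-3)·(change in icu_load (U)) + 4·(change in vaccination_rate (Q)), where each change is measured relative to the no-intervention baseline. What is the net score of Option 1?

Baseline:
  S = 36
  Z = 101
  Q = 158 − 6·36 + 5·101 = 447
  W = -20 + 6·36 − 101 − 4·447 = -1693
  M = 130 − 5·36 − 2·(-1693) = 3336
  U = 147 + 2·101 + 3336 = 3685
Option 1 (M + 55, W := 97):
  S = 36
  Z = 101
  Q = 158 − 6·36 + 5·101 = 447
  W = 97
  M = 130 − 5·36 − 2·97 (+55 from intervention) = -189
  U = 147 + 2·101 + (-189) = 160
ΔU = 160 − 3685 = -3525; ΔQ = 447 − 447 = 0
Score = (-3)·(-3525) + 4·0 = 10575

10575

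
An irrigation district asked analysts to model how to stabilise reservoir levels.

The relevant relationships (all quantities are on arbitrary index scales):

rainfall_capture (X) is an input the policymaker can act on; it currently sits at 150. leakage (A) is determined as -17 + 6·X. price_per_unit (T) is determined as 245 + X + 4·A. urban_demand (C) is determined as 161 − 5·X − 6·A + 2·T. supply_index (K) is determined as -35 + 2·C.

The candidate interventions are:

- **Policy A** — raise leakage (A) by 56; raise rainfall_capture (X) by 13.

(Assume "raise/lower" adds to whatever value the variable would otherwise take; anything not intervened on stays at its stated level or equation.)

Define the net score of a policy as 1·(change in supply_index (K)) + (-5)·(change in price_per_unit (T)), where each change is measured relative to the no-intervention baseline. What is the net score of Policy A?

Baseline:
  X = 150
  A = -17 + 6·150 = 883
  T = 245 + 150 + 4·883 = 3927
  C = 161 − 5·150 − 6·883 + 2·3927 = 1967
  K = -35 + 2·1967 = 3899
Policy A (A + 56, X + 13):
  X = 150 + 13 = 163
  A = -17 + 6·163 (+56 from intervention) = 1017
  T = 245 + 163 + 4·1017 = 4476
  C = 161 − 5·163 − 6·1017 + 2·4476 = 2196
  K = -35 + 2·2196 = 4357
ΔK = 4357 − 3899 = 458; ΔT = 4476 − 3927 = 549
Score = 1·458 + (-5)·549 = -2287

-2287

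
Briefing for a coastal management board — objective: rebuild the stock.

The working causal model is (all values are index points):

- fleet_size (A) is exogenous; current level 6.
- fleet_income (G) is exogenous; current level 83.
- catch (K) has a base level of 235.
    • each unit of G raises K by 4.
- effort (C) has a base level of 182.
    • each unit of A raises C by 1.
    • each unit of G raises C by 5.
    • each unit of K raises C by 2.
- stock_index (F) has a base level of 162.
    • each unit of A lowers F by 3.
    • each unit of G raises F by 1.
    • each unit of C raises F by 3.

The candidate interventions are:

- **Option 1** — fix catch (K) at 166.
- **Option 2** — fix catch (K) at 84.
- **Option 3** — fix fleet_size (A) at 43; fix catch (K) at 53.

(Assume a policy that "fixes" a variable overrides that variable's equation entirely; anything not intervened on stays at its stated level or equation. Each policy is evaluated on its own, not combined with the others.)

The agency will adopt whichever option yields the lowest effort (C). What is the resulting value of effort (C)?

Option 1 (K := 166):
  A = 6
  G = 83
  K = 166
  C = 182 + 6 + 5·83 + 2·166 = 935
Option 2 (K := 84):
  A = 6
  G = 83
  K = 84
  C = 182 + 6 + 5·83 + 2·84 = 771
Option 3 (A := 43, K := 53):
  A = 43
  G = 83
  K = 53
  C = 182 + 43 + 5·83 + 2·53 = 746
Comparing — Option 1: C=935, Option 2: C=771, Option 3: C=746. Lowest is 746 (Option 3).

746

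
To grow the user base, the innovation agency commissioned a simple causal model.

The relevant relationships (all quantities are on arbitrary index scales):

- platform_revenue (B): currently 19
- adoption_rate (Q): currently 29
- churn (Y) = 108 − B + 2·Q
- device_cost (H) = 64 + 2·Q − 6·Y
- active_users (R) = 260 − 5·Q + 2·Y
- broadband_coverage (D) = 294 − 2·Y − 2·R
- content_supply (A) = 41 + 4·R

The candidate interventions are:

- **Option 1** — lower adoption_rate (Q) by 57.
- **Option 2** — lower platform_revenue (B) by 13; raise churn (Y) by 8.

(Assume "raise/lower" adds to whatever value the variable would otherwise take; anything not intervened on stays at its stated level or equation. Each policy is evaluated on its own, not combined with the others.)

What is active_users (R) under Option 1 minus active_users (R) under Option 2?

15

Option 1 (Q − 57):
  B = 19
  Q = 29 − 57 = -28
  Y = 108 − 19 + 2·(-28) = 33
  R = 260 − 5·(-28) + 2·33 = 466
Option 2 (B − 13, Y + 8):
  B = 19 − 13 = 6
  Q = 29
  Y = 108 − 6 + 2·29 (+8 from intervention) = 168
  R = 260 − 5·29 + 2·168 = 451
R: 466 − 451 = 15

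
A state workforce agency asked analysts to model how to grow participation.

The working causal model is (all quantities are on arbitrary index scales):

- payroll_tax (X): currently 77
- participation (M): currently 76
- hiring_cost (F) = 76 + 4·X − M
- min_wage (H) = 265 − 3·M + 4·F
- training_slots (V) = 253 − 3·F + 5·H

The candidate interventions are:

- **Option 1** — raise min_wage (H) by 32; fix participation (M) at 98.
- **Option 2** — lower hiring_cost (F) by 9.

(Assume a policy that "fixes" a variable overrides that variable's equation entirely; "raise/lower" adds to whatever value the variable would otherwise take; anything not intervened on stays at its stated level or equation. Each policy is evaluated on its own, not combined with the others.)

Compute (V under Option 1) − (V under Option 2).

-391

Option 1 (H + 32, M := 98):
  X = 77
  M = 98
  F = 76 + 4·77 − 98 = 286
  H = 265 − 3·98 + 4·286 (+32 from intervention) = 1147
  V = 253 − 3·286 + 5·1147 = 5130
Option 2 (F − 9):
  X = 77
  M = 76
  F = 76 + 4·77 − 76 (−9 from intervention) = 299
  H = 265 − 3·76 + 4·299 = 1233
  V = 253 − 3·299 + 5·1233 = 5521
V: 5130 − 5521 = -391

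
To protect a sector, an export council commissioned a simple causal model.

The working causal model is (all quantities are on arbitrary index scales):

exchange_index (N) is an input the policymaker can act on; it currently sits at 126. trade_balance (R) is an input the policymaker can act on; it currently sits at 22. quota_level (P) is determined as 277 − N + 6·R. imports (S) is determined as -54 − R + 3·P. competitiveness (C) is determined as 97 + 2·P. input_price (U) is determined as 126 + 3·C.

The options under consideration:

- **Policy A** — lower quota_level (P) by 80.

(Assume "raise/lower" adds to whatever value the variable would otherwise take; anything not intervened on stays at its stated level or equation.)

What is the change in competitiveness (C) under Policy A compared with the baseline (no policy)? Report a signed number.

-160

Baseline:
  N = 126
  R = 22
  P = 277 − 126 + 6·22 = 283
  C = 97 + 2·283 = 663
Policy A (P − 80):
  N = 126
  R = 22
  P = 277 − 126 + 6·22 (−80 from intervention) = 203
  C = 97 + 2·203 = 503
Change in C: 503 − 663 = -160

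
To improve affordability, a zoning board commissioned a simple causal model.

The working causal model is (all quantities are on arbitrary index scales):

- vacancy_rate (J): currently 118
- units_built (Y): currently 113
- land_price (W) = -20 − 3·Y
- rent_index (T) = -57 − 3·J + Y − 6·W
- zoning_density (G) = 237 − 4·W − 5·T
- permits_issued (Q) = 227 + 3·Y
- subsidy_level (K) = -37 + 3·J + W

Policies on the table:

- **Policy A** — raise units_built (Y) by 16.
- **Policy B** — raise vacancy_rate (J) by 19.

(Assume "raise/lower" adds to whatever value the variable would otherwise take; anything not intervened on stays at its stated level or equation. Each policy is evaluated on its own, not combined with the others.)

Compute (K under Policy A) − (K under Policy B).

-105

Policy A (Y + 16):
  J = 118
  Y = 113 + 16 = 129
  W = -20 − 3·129 = -407
  K = -37 + 3·118 + (-407) = -90
Policy B (J + 19):
  J = 118 + 19 = 137
  Y = 113
  W = -20 − 3·113 = -359
  K = -37 + 3·137 + (-359) = 15
K: -90 − 15 = -105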